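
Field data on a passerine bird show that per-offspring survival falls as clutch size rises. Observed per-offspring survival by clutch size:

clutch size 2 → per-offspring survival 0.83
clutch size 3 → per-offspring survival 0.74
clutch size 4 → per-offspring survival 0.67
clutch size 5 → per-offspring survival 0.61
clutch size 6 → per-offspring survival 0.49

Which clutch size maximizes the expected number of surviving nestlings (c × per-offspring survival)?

5

Expected surviving nestlings = c × s(c):
  c=2: 2 × 0.83 = 1.660
  c=3: 3 × 0.74 = 2.220
  c=4: 4 × 0.67 = 2.680
  c=5: 5 × 0.61 = 3.050
  c=6: 6 × 0.49 = 2.940
Maximum at c = 5 (3.050 surviving nestlings).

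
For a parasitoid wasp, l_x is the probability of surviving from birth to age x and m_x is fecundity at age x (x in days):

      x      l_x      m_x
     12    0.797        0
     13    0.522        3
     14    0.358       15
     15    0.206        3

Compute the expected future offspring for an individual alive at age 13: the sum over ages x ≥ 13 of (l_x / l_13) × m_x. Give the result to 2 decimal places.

l_13 = 0.522. Conditional survival from age 13 to x is l_x / l_13.
  x=13: (0.522/0.522) × 3 = 3.0000
  x=14: (0.358/0.522) × 15 = 10.2874
  x=15: (0.206/0.522) × 3 = 1.1839
Sum = 3.0000 + 10.2874 + 1.1839 = 14.4713

14.47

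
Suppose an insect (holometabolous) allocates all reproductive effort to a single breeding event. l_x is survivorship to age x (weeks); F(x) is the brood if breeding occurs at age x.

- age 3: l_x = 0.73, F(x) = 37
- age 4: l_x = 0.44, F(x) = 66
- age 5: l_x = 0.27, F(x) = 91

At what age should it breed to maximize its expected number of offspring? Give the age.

Expected offspring if breeding at age x = l_x × F(x):
  age 3: 0.73 × 37 = 27.010
  age 4: 0.44 × 66 = 29.040
  age 5: 0.27 × 91 = 24.570
Maximum at age 4 (29.040).

4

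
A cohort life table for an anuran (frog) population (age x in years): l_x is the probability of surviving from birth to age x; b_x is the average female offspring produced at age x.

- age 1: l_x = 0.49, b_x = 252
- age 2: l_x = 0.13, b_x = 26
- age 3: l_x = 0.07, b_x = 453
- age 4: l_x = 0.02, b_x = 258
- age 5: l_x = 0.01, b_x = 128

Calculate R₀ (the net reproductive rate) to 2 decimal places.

165.01

R₀ = Σ l_x b_x:
  age 1: 0.49 × 252 = 123.4800
  age 2: 0.13 × 26 = 3.3800
  age 3: 0.07 × 453 = 31.7100
  age 4: 0.02 × 258 = 5.1600
  age 5: 0.01 × 128 = 1.2800
R₀ = 123.4800 + 3.3800 + 31.7100 + 5.1600 + 1.2800 = 165.0100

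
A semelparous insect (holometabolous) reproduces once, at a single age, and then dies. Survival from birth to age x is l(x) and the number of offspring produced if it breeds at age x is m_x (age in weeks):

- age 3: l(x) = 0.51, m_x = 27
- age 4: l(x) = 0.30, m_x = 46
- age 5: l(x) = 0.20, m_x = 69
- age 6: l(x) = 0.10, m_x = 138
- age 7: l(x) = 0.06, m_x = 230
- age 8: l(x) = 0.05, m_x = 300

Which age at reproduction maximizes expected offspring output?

8

Expected offspring if breeding at age x = l(x) × m_x:
  age 3: 0.51 × 27 = 13.770
  age 4: 0.30 × 46 = 13.800
  age 5: 0.20 × 69 = 13.800
  age 6: 0.10 × 138 = 13.800
  age 7: 0.06 × 230 = 13.800
  age 8: 0.05 × 300 = 15.000
Maximum at age 8 (15.000).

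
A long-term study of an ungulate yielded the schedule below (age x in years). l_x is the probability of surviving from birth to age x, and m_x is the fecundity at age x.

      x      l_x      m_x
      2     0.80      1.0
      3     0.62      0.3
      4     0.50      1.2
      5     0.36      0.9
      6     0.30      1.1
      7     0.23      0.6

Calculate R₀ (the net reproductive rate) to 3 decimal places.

2.378

R₀ = Σ l_x m_x:
  age 2: 0.80 × 1.0 = 0.8000
  age 3: 0.62 × 0.3 = 0.1860
  age 4: 0.50 × 1.2 = 0.6000
  age 5: 0.36 × 0.9 = 0.3240
  age 6: 0.30 × 1.1 = 0.3300
  age 7: 0.23 × 0.6 = 0.1380
R₀ = 0.8000 + 0.1860 + 0.6000 + 0.3240 + 0.3300 + 0.1380 = 2.3780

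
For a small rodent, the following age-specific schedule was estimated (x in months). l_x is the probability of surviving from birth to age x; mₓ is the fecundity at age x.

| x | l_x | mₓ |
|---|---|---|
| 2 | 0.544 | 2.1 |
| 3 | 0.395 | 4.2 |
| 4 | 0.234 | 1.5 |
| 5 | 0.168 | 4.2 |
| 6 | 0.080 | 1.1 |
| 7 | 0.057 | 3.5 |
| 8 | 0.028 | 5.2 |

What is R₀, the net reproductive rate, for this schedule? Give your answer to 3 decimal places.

4.291

R₀ = Σ l_x mₓ:
  age 2: 0.544 × 2.1 = 1.1424
  age 3: 0.395 × 4.2 = 1.6590
  age 4: 0.234 × 1.5 = 0.3510
  age 5: 0.168 × 4.2 = 0.7056
  age 6: 0.080 × 1.1 = 0.0880
  age 7: 0.057 × 3.5 = 0.1995
  age 8: 0.028 × 5.2 = 0.1456
R₀ = 1.1424 + 1.6590 + 0.3510 + 0.7056 + 0.0880 + 0.1995 + 0.1456 = 4.2911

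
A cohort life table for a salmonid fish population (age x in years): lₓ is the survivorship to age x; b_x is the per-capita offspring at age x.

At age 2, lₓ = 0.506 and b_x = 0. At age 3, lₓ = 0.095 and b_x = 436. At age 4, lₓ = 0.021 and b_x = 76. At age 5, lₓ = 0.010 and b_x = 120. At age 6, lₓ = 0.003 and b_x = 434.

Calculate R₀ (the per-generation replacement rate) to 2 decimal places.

45.52

R₀ = Σ lₓ b_x:
  age 2: 0.506 × 0 = 0.0000
  age 3: 0.095 × 436 = 41.4200
  age 4: 0.021 × 76 = 1.5960
  age 5: 0.010 × 120 = 1.2000
  age 6: 0.003 × 434 = 1.3020
R₀ = 0.0000 + 41.4200 + 1.5960 + 1.2000 + 1.3020 = 45.5180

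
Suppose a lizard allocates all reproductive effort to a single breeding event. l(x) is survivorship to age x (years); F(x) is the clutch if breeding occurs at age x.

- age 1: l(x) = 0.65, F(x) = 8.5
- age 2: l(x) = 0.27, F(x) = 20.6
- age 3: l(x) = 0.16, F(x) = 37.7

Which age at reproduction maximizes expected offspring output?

3

Expected offspring if breeding at age x = l(x) × F(x):
  age 1: 0.65 × 8.5 = 5.525
  age 2: 0.27 × 20.6 = 5.562
  age 3: 0.16 × 37.7 = 6.032
Maximum at age 3 (6.032).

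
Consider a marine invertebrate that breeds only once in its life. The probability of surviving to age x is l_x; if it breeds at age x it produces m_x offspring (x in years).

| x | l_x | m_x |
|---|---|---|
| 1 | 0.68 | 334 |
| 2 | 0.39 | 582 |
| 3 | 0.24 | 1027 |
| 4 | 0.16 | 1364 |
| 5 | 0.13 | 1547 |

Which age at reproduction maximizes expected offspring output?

3

Expected offspring if breeding at age x = l_x × m_x:
  age 1: 0.68 × 334 = 227.120
  age 2: 0.39 × 582 = 226.980
  age 3: 0.24 × 1027 = 246.480
  age 4: 0.16 × 1364 = 218.240
  age 5: 0.13 × 1547 = 201.110
Maximum at age 3 (246.480).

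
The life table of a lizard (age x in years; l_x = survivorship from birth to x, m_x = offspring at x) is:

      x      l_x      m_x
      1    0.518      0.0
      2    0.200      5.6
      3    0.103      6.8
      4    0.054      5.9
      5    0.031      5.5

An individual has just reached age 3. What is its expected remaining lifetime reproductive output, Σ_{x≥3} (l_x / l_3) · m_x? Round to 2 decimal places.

l_3 = 0.103. Conditional survival from age 3 to x is l_x / l_3.
  x=3: (0.103/0.103) × 6.8 = 6.8000
  x=4: (0.054/0.103) × 5.9 = 3.0932
  x=5: (0.031/0.103) × 5.5 = 1.6553
Sum = 6.8000 + 3.0932 + 1.6553 = 11.5485

11.55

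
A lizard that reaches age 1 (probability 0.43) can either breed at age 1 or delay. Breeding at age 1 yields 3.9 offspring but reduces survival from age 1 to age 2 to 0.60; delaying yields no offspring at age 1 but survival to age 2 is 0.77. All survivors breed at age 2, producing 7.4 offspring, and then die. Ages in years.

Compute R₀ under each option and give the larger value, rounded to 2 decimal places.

3.59

breed at age 1: R₀ = 0.43 × (3.9 + 0.60 × 7.4) = 0.43 × 8.3400 = 3.5862
delay to age 2: R₀ = 0.43 × (0.77 × 7.4) = 0.43 × 5.6980 = 2.4501
Higher: breed at age 1 (3.5862).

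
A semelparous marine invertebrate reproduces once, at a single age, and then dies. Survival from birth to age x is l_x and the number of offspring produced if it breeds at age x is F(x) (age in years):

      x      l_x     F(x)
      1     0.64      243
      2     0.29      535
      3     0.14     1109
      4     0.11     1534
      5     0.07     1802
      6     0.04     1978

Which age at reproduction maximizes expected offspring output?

4

Expected offspring if breeding at age x = l_x × F(x):
  age 1: 0.64 × 243 = 155.520
  age 2: 0.29 × 535 = 155.150
  age 3: 0.14 × 1109 = 155.260
  age 4: 0.11 × 1534 = 168.740
  age 5: 0.07 × 1802 = 126.140
  age 6: 0.04 × 1978 = 79.120
Maximum at age 4 (168.740).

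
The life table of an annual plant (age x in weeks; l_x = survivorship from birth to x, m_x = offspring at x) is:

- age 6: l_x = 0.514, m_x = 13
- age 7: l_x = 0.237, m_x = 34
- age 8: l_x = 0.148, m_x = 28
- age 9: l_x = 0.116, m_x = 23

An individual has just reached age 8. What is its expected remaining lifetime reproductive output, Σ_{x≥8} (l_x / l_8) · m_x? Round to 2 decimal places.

46.03

l_8 = 0.148. Conditional survival from age 8 to x is l_x / l_8.
  x=8: (0.148/0.148) × 28 = 28.0000
  x=9: (0.116/0.148) × 23 = 18.0270
Sum = 28.0000 + 18.0270 = 46.0270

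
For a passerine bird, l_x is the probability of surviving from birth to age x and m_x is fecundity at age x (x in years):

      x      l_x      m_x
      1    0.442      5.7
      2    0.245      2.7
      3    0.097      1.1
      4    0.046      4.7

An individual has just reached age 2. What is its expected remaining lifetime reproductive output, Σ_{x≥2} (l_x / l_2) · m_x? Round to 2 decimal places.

l_2 = 0.245. Conditional survival from age 2 to x is l_x / l_2.
  x=2: (0.245/0.245) × 2.7 = 2.7000
  x=3: (0.097/0.245) × 1.1 = 0.4355
  x=4: (0.046/0.245) × 4.7 = 0.8824
Sum = 2.7000 + 0.4355 + 0.8824 = 4.0180

4.02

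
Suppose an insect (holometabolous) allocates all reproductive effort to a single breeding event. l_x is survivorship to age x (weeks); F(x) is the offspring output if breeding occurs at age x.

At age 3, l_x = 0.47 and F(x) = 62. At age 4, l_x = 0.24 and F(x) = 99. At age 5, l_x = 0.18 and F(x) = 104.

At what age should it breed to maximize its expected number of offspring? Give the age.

Expected offspring if breeding at age x = l_x × F(x):
  age 3: 0.47 × 62 = 29.140
  age 4: 0.24 × 99 = 23.760
  age 5: 0.18 × 104 = 18.720
Maximum at age 3 (29.140).

3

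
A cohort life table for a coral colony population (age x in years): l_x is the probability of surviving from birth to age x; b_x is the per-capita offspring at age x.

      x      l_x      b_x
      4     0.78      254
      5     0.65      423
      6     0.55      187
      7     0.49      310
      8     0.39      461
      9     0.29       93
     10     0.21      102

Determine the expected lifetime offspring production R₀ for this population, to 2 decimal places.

956.00

R₀ = Σ l_x b_x:
  age 4: 0.78 × 254 = 198.1200
  age 5: 0.65 × 423 = 274.9500
  age 6: 0.55 × 187 = 102.8500
  age 7: 0.49 × 310 = 151.9000
  age 8: 0.39 × 461 = 179.7900
  age 9: 0.29 × 93 = 26.9700
  age 10: 0.21 × 102 = 21.4200
R₀ = 198.1200 + 274.9500 + 102.8500 + 151.9000 + 179.7900 + 26.9700 + 21.4200 = 956.0000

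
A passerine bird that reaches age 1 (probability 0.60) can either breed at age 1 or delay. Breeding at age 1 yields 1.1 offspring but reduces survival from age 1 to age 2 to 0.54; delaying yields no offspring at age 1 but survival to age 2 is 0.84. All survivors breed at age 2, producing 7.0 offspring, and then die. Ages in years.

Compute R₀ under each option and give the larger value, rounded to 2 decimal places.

breed at age 1: R₀ = 0.60 × (1.1 + 0.54 × 7.0) = 0.60 × 4.8800 = 2.9280
delay to age 2: R₀ = 0.60 × (0.84 × 7.0) = 0.60 × 5.8800 = 3.5280
Higher: delay to age 2 (3.5280).

3.53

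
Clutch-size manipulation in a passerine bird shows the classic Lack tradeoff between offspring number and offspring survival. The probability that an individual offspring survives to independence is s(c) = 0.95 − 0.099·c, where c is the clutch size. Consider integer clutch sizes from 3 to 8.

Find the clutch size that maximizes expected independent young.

5

Expected independent young = c × s(c):
  c=3: 3 × 0.653 = 1.959
  c=4: 4 × 0.554 = 2.216
  c=5: 5 × 0.455 = 2.275
  c=6: 6 × 0.356 = 2.136
  c=7: 7 × 0.257 = 1.799
  c=8: 8 × 0.158 = 1.264
Maximum at c = 5 (2.275 independent young).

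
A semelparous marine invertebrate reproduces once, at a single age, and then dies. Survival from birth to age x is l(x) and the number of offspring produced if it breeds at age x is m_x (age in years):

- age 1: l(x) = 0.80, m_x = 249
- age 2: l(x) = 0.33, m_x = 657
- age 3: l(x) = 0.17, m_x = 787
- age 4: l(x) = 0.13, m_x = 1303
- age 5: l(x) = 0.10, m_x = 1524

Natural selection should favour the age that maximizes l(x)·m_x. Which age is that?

Expected offspring if breeding at age x = l(x) × m_x:
  age 1: 0.80 × 249 = 199.200
  age 2: 0.33 × 657 = 216.810
  age 3: 0.17 × 787 = 133.790
  age 4: 0.13 × 1303 = 169.390
  age 5: 0.10 × 1524 = 152.400
Maximum at age 2 (216.810).

2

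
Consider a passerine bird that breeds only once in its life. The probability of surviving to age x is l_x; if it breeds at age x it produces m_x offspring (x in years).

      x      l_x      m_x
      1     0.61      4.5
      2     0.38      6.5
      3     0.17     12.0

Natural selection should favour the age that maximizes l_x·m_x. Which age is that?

1

Expected offspring if breeding at age x = l_x × m_x:
  age 1: 0.61 × 4.5 = 2.745
  age 2: 0.38 × 6.5 = 2.470
  age 3: 0.17 × 12.0 = 2.040
Maximum at age 1 (2.745).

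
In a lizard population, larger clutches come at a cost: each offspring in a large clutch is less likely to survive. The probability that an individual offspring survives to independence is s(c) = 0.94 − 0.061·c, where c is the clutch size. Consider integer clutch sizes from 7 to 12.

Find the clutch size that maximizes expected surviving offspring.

Expected surviving offspring = c × s(c):
  c=7: 7 × 0.513 = 3.591
  c=8: 8 × 0.452 = 3.616
  c=9: 9 × 0.391 = 3.519
  c=10: 10 × 0.330 = 3.300
  c=11: 11 × 0.269 = 2.959
  c=12: 12 × 0.208 = 2.496
Maximum at c = 8 (3.616 surviving offspring).

8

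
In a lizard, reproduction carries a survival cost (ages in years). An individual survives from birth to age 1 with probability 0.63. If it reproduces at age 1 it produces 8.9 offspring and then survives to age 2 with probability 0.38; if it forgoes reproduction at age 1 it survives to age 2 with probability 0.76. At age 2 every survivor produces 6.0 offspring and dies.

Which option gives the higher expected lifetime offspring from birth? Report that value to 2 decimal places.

7.04

breed at age 1: R₀ = 0.63 × (8.9 + 0.38 × 6.0) = 0.63 × 11.1800 = 7.0434
delay to age 2: R₀ = 0.63 × (0.76 × 6.0) = 0.63 × 4.5600 = 2.8728
Higher: breed at age 1 (7.0434).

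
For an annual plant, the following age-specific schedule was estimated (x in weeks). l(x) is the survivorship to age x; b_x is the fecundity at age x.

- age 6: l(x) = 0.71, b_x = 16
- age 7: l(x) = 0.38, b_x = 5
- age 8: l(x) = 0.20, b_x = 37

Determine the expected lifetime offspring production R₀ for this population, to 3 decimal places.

20.660

R₀ = Σ l(x) b_x:
  age 6: 0.71 × 16 = 11.3600
  age 7: 0.38 × 5 = 1.9000
  age 8: 0.20 × 37 = 7.4000
R₀ = 11.3600 + 1.9000 + 7.4000 = 20.6600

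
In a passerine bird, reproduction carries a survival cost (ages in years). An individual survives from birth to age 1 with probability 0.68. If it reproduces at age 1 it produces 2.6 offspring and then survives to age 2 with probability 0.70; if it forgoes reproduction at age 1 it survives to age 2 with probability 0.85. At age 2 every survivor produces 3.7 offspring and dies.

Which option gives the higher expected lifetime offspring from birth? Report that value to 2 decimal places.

3.53

breed at age 1: R₀ = 0.68 × (2.6 + 0.70 × 3.7) = 0.68 × 5.1900 = 3.5292
delay to age 2: R₀ = 0.68 × (0.85 × 3.7) = 0.68 × 3.1450 = 2.1386
Higher: breed at age 1 (3.5292).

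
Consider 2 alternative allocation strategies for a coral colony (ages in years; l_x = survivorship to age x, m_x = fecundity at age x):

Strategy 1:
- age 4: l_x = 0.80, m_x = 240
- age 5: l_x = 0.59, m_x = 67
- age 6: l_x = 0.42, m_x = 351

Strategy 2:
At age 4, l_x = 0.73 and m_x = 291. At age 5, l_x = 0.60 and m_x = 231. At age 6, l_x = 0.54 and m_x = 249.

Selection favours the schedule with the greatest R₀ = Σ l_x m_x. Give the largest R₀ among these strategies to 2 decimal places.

Strategy 1: R₀ = 0.80×240 + 0.59×67 + 0.42×351 = 378.9500
Strategy 2: R₀ = 0.73×291 + 0.60×231 + 0.54×249 = 485.4900
Highest R₀: strategy 2 with 485.4900.

485.49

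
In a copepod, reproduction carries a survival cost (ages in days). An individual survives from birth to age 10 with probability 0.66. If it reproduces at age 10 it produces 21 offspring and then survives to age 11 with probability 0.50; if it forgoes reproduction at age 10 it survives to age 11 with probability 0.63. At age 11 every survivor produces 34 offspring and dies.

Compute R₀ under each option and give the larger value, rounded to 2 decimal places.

breed at age 10: R₀ = 0.66 × (21 + 0.50 × 34) = 0.66 × 38.0000 = 25.0800
delay to age 11: R₀ = 0.66 × (0.63 × 34) = 0.66 × 21.4200 = 14.1372
Higher: breed at age 10 (25.0800).

25.08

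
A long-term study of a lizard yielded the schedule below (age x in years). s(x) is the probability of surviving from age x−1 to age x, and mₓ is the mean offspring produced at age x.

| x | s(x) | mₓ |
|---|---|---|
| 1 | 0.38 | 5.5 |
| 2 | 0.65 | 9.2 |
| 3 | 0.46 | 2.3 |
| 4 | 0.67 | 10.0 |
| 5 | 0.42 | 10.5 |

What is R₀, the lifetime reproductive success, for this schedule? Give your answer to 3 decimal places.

5.721

Survivorship from birth: l_x = s_1·s_2·…·s_x.
  l_1 = 0.38000
  l_2 = 0.24700
  l_3 = 0.11362
  l_4 = 0.07613
  l_5 = 0.03197
R₀ = Σ l_x mₓ:
  age 1: 0.38000 × 5.5 = 2.0900
  age 2: 0.24700 × 9.2 = 2.2724
  age 3: 0.11362 × 2.3 = 0.2613
  age 4: 0.07613 × 10.0 = 0.7613
  age 5: 0.03197 × 10.5 = 0.3357
R₀ = 2.0900 + 2.2724 + 0.2613 + 0.7613 + 0.3357 = 5.7207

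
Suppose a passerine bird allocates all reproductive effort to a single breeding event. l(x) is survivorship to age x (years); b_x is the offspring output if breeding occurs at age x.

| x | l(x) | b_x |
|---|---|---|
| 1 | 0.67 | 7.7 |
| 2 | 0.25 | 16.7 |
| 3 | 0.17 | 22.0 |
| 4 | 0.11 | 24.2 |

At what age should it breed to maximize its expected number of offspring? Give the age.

1

Expected offspring if breeding at age x = l(x) × b_x:
  age 1: 0.67 × 7.7 = 5.159
  age 2: 0.25 × 16.7 = 4.175
  age 3: 0.17 × 22.0 = 3.740
  age 4: 0.11 × 24.2 = 2.662
Maximum at age 1 (5.159).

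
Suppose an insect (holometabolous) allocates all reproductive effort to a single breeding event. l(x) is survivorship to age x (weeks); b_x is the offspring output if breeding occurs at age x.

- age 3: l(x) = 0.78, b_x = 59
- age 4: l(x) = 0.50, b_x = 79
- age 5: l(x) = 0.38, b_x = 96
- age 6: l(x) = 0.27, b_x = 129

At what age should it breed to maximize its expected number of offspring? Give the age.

3

Expected offspring if breeding at age x = l(x) × b_x:
  age 3: 0.78 × 59 = 46.020
  age 4: 0.50 × 79 = 39.500
  age 5: 0.38 × 96 = 36.480
  age 6: 0.27 × 129 = 34.830
Maximum at age 3 (46.020).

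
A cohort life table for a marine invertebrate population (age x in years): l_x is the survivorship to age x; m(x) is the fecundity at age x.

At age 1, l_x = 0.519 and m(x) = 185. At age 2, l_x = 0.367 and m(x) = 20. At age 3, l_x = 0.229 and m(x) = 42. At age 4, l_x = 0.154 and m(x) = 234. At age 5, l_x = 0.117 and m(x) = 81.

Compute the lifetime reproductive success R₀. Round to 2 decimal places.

158.49

R₀ = Σ l_x m(x):
  age 1: 0.519 × 185 = 96.0150
  age 2: 0.367 × 20 = 7.3400
  age 3: 0.229 × 42 = 9.6180
  age 4: 0.154 × 234 = 36.0360
  age 5: 0.117 × 81 = 9.4770
R₀ = 96.0150 + 7.3400 + 9.6180 + 36.0360 + 9.4770 = 158.4860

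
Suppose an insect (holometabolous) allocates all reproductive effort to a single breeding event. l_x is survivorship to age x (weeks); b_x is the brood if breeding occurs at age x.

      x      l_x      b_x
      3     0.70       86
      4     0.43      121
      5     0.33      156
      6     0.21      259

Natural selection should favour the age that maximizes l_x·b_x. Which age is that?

Expected offspring if breeding at age x = l_x × b_x:
  age 3: 0.70 × 86 = 60.200
  age 4: 0.43 × 121 = 52.030
  age 5: 0.33 × 156 = 51.480
  age 6: 0.21 × 259 = 54.390
Maximum at age 3 (60.200).

3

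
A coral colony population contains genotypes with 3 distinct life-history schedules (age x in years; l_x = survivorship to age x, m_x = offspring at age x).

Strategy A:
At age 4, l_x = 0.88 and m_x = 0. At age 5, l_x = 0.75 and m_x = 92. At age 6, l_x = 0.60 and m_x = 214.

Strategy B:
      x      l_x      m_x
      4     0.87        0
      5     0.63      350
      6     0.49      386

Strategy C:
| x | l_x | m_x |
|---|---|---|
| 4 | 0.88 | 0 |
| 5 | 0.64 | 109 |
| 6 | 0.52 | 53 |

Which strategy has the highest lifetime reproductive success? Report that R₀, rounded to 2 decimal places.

Strategy A: R₀ = 0.88×0 + 0.75×92 + 0.60×214 = 197.4000
Strategy B: R₀ = 0.87×0 + 0.63×350 + 0.49×386 = 409.6400
Strategy C: R₀ = 0.88×0 + 0.64×109 + 0.52×53 = 97.3200
Highest R₀: strategy B with 409.6400.

409.64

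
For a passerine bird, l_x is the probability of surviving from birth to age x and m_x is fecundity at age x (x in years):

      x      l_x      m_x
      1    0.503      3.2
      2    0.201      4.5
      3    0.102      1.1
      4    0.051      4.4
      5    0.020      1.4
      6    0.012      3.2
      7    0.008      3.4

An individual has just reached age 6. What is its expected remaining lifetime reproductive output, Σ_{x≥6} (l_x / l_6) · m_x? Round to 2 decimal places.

l_6 = 0.012. Conditional survival from age 6 to x is l_x / l_6.
  x=6: (0.012/0.012) × 3.2 = 3.2000
  x=7: (0.008/0.012) × 3.4 = 2.2667
Sum = 3.2000 + 2.2667 = 5.4667

5.47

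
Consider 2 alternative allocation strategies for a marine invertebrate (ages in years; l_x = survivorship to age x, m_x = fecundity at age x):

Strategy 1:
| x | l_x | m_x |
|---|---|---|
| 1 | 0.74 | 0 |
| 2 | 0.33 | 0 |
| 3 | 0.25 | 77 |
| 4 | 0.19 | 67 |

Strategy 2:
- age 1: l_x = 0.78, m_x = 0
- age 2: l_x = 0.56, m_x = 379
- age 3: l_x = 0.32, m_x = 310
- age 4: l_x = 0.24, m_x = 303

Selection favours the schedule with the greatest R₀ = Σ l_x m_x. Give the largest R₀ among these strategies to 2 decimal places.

384.16

Strategy 1: R₀ = 0.74×0 + 0.33×0 + 0.25×77 + 0.19×67 = 31.9800
Strategy 2: R₀ = 0.78×0 + 0.56×379 + 0.32×310 + 0.24×303 = 384.1600
Highest R₀: strategy 2 with 384.1600.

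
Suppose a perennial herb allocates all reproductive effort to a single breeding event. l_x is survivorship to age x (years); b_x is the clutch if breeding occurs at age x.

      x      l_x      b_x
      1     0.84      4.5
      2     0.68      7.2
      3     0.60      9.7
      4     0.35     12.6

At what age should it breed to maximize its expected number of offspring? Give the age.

Expected offspring if breeding at age x = l_x × b_x:
  age 1: 0.84 × 4.5 = 3.780
  age 2: 0.68 × 7.2 = 4.896
  age 3: 0.60 × 9.7 = 5.820
  age 4: 0.35 × 12.6 = 4.410
Maximum at age 3 (5.820).

3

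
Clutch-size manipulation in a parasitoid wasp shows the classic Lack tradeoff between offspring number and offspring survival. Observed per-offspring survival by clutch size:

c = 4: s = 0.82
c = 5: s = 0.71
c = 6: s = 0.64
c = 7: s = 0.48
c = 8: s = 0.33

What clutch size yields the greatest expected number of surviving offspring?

Expected surviving offspring = c × s(c):
  c=4: 4 × 0.82 = 3.280
  c=5: 5 × 0.71 = 3.550
  c=6: 6 × 0.64 = 3.840
  c=7: 7 × 0.48 = 3.360
  c=8: 8 × 0.33 = 2.640
Maximum at c = 6 (3.840 surviving offspring).

6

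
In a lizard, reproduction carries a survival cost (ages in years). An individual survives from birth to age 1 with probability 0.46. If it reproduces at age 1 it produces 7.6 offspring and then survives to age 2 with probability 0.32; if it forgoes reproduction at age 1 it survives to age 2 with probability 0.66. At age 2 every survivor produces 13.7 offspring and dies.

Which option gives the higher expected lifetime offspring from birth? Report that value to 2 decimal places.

breed at age 1: R₀ = 0.46 × (7.6 + 0.32 × 13.7) = 0.46 × 11.9840 = 5.5126
delay to age 2: R₀ = 0.46 × (0.66 × 13.7) = 0.46 × 9.0420 = 4.1593
Higher: breed at age 1 (5.5126).

5.51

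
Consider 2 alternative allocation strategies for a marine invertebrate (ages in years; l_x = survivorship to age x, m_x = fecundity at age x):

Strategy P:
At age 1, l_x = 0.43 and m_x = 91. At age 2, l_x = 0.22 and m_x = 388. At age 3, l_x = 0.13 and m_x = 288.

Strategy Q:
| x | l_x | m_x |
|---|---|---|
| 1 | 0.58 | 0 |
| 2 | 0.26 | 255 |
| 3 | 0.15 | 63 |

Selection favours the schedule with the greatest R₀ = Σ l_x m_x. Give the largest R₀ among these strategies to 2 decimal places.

161.93

Strategy P: R₀ = 0.43×91 + 0.22×388 + 0.13×288 = 161.9300
Strategy Q: R₀ = 0.58×0 + 0.26×255 + 0.15×63 = 75.7500
Highest R₀: strategy P with 161.9300.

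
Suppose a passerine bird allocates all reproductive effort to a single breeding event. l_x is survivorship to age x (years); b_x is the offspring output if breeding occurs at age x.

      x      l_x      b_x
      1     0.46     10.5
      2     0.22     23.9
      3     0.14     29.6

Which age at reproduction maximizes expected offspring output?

Expected offspring if breeding at age x = l_x × b_x:
  age 1: 0.46 × 10.5 = 4.830
  age 2: 0.22 × 23.9 = 5.258
  age 3: 0.14 × 29.6 = 4.144
Maximum at age 2 (5.258).

2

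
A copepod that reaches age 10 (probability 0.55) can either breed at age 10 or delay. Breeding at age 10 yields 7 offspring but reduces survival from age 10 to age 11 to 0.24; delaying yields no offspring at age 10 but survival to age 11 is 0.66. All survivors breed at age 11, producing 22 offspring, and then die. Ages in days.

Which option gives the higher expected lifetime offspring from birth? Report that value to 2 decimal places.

breed at age 10: R₀ = 0.55 × (7 + 0.24 × 22) = 0.55 × 12.2800 = 6.7540
delay to age 11: R₀ = 0.55 × (0.66 × 22) = 0.55 × 14.5200 = 7.9860
Higher: delay to age 11 (7.9860).

7.99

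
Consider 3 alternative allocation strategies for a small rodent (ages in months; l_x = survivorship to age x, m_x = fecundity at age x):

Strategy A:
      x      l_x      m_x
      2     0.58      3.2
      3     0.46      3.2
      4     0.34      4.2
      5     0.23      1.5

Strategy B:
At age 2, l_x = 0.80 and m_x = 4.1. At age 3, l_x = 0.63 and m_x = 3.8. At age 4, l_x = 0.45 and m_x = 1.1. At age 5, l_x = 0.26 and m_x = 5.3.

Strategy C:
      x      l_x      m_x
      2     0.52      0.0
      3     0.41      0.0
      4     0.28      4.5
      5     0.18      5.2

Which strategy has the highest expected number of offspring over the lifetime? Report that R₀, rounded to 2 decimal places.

Strategy A: R₀ = 0.58×3.2 + 0.46×3.2 + 0.34×4.2 + 0.23×1.5 = 5.1010
Strategy B: R₀ = 0.80×4.1 + 0.63×3.8 + 0.45×1.1 + 0.26×5.3 = 7.5470
Strategy C: R₀ = 0.52×0.0 + 0.41×0.0 + 0.28×4.5 + 0.18×5.2 = 2.1960
Highest R₀: strategy B with 7.5470.

7.55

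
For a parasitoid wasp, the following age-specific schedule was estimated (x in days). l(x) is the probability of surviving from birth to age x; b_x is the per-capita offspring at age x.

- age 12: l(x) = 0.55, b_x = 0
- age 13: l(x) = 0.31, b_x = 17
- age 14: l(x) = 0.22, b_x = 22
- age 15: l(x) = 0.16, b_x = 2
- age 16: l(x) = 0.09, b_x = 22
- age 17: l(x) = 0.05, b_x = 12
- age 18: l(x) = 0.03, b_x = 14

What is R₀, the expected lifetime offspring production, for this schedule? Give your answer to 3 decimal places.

R₀ = Σ l(x) b_x:
  age 12: 0.55 × 0 = 0.0000
  age 13: 0.31 × 17 = 5.2700
  age 14: 0.22 × 22 = 4.8400
  age 15: 0.16 × 2 = 0.3200
  age 16: 0.09 × 22 = 1.9800
  age 17: 0.05 × 12 = 0.6000
  age 18: 0.03 × 14 = 0.4200
R₀ = 0.0000 + 5.2700 + 4.8400 + 0.3200 + 1.9800 + 0.6000 + 0.4200 = 13.4300

13.430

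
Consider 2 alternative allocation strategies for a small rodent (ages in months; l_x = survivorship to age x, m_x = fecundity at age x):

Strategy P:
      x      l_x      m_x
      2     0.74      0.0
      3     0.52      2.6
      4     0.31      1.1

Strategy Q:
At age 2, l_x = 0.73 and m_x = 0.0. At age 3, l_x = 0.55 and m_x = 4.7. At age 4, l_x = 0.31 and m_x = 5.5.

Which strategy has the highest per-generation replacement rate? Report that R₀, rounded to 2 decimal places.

4.29

Strategy P: R₀ = 0.74×0.0 + 0.52×2.6 + 0.31×1.1 = 1.6930
Strategy Q: R₀ = 0.73×0.0 + 0.55×4.7 + 0.31×5.5 = 4.2900
Highest R₀: strategy Q with 4.2900.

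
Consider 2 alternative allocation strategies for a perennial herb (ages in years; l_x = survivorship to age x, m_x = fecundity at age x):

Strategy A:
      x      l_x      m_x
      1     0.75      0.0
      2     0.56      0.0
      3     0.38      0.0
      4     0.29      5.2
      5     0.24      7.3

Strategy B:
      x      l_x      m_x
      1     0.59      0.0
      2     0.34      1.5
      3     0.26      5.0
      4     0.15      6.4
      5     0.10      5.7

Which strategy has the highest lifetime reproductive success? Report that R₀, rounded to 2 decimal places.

Strategy A: R₀ = 0.75×0.0 + 0.56×0.0 + 0.38×0.0 + 0.29×5.2 + 0.24×7.3 = 3.2600
Strategy B: R₀ = 0.59×0.0 + 0.34×1.5 + 0.26×5.0 + 0.15×6.4 + 0.10×5.7 = 3.3400
Highest R₀: strategy B with 3.3400.

3.34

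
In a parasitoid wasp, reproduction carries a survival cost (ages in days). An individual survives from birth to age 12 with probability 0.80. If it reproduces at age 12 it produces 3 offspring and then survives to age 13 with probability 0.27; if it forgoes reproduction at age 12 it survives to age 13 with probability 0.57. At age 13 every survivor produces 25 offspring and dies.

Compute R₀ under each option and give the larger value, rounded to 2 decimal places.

breed at age 12: R₀ = 0.80 × (3 + 0.27 × 25) = 0.80 × 9.7500 = 7.8000
delay to age 13: R₀ = 0.80 × (0.57 × 25) = 0.80 × 14.2500 = 11.4000
Higher: delay to age 13 (11.4000).

11.40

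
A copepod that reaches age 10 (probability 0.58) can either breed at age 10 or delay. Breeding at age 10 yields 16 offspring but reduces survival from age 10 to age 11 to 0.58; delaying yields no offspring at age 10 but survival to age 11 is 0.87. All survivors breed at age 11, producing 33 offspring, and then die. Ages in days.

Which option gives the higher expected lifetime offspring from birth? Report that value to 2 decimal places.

20.38

breed at age 10: R₀ = 0.58 × (16 + 0.58 × 33) = 0.58 × 35.1400 = 20.3812
delay to age 11: R₀ = 0.58 × (0.87 × 33) = 0.58 × 28.7100 = 16.6518
Higher: breed at age 10 (20.3812).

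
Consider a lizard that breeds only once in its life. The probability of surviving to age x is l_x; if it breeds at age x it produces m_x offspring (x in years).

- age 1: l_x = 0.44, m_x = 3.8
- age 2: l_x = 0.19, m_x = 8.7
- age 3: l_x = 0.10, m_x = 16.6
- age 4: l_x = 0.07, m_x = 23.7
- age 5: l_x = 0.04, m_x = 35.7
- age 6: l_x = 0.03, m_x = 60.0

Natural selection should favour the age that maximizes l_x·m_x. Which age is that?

6

Expected offspring if breeding at age x = l_x × m_x:
  age 1: 0.44 × 3.8 = 1.672
  age 2: 0.19 × 8.7 = 1.653
  age 3: 0.10 × 16.6 = 1.660
  age 4: 0.07 × 23.7 = 1.659
  age 5: 0.04 × 35.7 = 1.428
  age 6: 0.03 × 60.0 = 1.800
Maximum at age 6 (1.800).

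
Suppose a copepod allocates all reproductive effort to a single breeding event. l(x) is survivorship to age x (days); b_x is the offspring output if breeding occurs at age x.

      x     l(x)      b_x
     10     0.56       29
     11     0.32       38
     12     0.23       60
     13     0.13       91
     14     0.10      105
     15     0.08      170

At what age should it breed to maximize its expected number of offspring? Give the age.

Expected offspring if breeding at age x = l(x) × b_x:
  age 10: 0.56 × 29 = 16.240
  age 11: 0.32 × 38 = 12.160
  age 12: 0.23 × 60 = 13.800
  age 13: 0.13 × 91 = 11.830
  age 14: 0.10 × 105 = 10.500
  age 15: 0.08 × 170 = 13.600
Maximum at age 10 (16.240).

10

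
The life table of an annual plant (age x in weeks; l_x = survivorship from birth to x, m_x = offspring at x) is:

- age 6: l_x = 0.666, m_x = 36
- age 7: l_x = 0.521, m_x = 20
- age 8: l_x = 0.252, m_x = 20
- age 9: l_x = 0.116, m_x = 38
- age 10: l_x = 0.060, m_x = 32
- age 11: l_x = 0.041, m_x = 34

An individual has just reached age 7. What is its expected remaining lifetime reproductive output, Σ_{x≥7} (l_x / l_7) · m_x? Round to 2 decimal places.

44.50

l_7 = 0.521. Conditional survival from age 7 to x is l_x / l_7.
  x=7: (0.521/0.521) × 20 = 20.0000
  x=8: (0.252/0.521) × 20 = 9.6737
  x=9: (0.116/0.521) × 38 = 8.4607
  x=10: (0.060/0.521) × 32 = 3.6852
  x=11: (0.041/0.521) × 34 = 2.6756
Sum = 20.0000 + 9.6737 + 8.4607 + 3.6852 + 2.6756 = 44.4952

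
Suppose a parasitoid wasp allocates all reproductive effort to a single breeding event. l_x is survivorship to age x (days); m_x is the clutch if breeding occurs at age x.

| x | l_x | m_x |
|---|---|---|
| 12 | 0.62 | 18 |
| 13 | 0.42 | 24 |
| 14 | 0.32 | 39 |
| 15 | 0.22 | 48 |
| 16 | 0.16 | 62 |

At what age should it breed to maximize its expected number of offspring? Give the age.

Expected offspring if breeding at age x = l_x × m_x:
  age 12: 0.62 × 18 = 11.160
  age 13: 0.42 × 24 = 10.080
  age 14: 0.32 × 39 = 12.480
  age 15: 0.22 × 48 = 10.560
  age 16: 0.16 × 62 = 9.920
Maximum at age 14 (12.480).

14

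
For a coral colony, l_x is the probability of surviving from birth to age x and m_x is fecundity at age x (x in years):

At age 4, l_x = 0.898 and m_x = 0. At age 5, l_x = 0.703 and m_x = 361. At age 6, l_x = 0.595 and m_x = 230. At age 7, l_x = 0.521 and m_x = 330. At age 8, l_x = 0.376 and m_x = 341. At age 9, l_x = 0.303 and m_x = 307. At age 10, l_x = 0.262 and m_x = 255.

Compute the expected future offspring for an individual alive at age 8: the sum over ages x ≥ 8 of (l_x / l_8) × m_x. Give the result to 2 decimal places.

l_8 = 0.376. Conditional survival from age 8 to x is l_x / l_8.
  x=8: (0.376/0.376) × 341 = 341.0000
  x=9: (0.303/0.376) × 307 = 247.3963
  x=10: (0.262/0.376) × 255 = 177.6862
Sum = 341.0000 + 247.3963 + 177.6862 = 766.0824

766.08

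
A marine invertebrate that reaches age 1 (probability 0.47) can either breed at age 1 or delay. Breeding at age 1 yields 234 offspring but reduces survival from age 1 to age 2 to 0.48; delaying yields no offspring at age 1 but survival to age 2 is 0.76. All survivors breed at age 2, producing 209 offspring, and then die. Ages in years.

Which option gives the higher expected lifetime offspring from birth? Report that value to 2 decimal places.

157.13

breed at age 1: R₀ = 0.47 × (234 + 0.48 × 209) = 0.47 × 334.3200 = 157.1304
delay to age 2: R₀ = 0.47 × (0.76 × 209) = 0.47 × 158.8400 = 74.6548
Higher: breed at age 1 (157.1304).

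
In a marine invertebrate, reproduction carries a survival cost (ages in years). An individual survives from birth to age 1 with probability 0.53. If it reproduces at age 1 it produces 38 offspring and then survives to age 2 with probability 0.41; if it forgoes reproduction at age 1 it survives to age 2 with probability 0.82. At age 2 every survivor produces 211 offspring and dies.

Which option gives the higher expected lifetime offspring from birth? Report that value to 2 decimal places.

breed at age 1: R₀ = 0.53 × (38 + 0.41 × 211) = 0.53 × 124.5100 = 65.9903
delay to age 2: R₀ = 0.53 × (0.82 × 211) = 0.53 × 173.0200 = 91.7006
Higher: delay to age 2 (91.7006).

91.70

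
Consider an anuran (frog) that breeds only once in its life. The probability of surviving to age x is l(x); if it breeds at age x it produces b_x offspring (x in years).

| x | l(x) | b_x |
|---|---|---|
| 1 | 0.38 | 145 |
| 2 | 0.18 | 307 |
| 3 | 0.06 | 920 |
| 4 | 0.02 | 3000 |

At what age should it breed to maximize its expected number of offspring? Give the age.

4

Expected offspring if breeding at age x = l(x) × b_x:
  age 1: 0.38 × 145 = 55.100
  age 2: 0.18 × 307 = 55.260
  age 3: 0.06 × 920 = 55.200
  age 4: 0.02 × 3000 = 60.000
Maximum at age 4 (60.000).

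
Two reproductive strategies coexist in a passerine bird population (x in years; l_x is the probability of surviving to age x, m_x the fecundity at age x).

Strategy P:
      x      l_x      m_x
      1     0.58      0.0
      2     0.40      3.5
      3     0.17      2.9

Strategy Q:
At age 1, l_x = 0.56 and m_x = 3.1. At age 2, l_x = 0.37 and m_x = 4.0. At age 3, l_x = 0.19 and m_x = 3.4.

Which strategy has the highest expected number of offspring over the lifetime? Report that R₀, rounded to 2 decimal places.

3.86

Strategy P: R₀ = 0.58×0.0 + 0.40×3.5 + 0.17×2.9 = 1.8930
Strategy Q: R₀ = 0.56×3.1 + 0.37×4.0 + 0.19×3.4 = 3.8620
Highest R₀: strategy Q with 3.8620.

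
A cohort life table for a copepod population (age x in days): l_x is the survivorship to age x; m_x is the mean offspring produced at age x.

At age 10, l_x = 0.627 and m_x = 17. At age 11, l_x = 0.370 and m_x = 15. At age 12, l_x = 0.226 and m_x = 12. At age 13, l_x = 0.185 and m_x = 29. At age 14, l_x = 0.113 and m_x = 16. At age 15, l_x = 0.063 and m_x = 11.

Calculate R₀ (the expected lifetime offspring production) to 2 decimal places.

26.79

R₀ = Σ l_x m_x:
  age 10: 0.627 × 17 = 10.6590
  age 11: 0.370 × 15 = 5.5500
  age 12: 0.226 × 12 = 2.7120
  age 13: 0.185 × 29 = 5.3650
  age 14: 0.113 × 16 = 1.8080
  age 15: 0.063 × 11 = 0.6930
R₀ = 10.6590 + 5.5500 + 2.7120 + 5.3650 + 1.8080 + 0.6930 = 26.7870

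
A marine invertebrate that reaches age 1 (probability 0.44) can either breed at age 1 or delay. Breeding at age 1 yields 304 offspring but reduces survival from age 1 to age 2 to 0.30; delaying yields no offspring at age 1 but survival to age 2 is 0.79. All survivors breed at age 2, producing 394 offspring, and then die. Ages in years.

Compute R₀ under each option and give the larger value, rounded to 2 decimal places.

185.77

breed at age 1: R₀ = 0.44 × (304 + 0.30 × 394) = 0.44 × 422.2000 = 185.7680
delay to age 2: R₀ = 0.44 × (0.79 × 394) = 0.44 × 311.2600 = 136.9544
Higher: breed at age 1 (185.7680).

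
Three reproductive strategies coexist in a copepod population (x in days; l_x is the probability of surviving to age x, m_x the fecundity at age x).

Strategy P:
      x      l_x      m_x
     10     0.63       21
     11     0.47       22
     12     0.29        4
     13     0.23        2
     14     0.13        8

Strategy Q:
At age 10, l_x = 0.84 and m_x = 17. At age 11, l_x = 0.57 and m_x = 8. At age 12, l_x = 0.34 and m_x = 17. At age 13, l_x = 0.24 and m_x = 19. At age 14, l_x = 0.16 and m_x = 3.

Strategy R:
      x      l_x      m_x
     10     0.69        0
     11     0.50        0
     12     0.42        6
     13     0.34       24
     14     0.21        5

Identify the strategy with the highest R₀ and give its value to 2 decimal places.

Strategy P: R₀ = 0.63×21 + 0.47×22 + 0.29×4 + 0.23×2 + 0.13×8 = 26.2300
Strategy Q: R₀ = 0.84×17 + 0.57×8 + 0.34×17 + 0.24×19 + 0.16×3 = 29.6600
Strategy R: R₀ = 0.69×0 + 0.50×0 + 0.42×6 + 0.34×24 + 0.21×5 = 11.7300
Highest R₀: strategy Q with 29.6600.

29.66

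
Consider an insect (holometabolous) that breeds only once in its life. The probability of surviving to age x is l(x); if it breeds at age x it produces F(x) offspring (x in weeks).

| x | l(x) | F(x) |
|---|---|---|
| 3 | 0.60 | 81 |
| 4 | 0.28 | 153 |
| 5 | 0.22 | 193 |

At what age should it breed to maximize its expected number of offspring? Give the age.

3

Expected offspring if breeding at age x = l(x) × F(x):
  age 3: 0.60 × 81 = 48.600
  age 4: 0.28 × 153 = 42.840
  age 5: 0.22 × 193 = 42.460
Maximum at age 3 (48.600).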